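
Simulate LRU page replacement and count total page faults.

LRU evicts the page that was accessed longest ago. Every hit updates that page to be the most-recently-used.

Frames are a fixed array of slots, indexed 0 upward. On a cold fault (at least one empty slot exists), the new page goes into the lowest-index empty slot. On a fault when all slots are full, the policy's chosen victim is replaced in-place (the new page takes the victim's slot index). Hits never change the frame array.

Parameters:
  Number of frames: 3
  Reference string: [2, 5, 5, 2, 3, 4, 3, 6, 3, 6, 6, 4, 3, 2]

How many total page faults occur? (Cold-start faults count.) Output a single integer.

Step 0: ref 2 → FAULT, frames=[2,-,-]
Step 1: ref 5 → FAULT, frames=[2,5,-]
Step 2: ref 5 → HIT, frames=[2,5,-]
Step 3: ref 2 → HIT, frames=[2,5,-]
Step 4: ref 3 → FAULT, frames=[2,5,3]
Step 5: ref 4 → FAULT (evict 5), frames=[2,4,3]
Step 6: ref 3 → HIT, frames=[2,4,3]
Step 7: ref 6 → FAULT (evict 2), frames=[6,4,3]
Step 8: ref 3 → HIT, frames=[6,4,3]
Step 9: ref 6 → HIT, frames=[6,4,3]
Step 10: ref 6 → HIT, frames=[6,4,3]
Step 11: ref 4 → HIT, frames=[6,4,3]
Step 12: ref 3 → HIT, frames=[6,4,3]
Step 13: ref 2 → FAULT (evict 6), frames=[2,4,3]
Total faults: 6

Answer: 6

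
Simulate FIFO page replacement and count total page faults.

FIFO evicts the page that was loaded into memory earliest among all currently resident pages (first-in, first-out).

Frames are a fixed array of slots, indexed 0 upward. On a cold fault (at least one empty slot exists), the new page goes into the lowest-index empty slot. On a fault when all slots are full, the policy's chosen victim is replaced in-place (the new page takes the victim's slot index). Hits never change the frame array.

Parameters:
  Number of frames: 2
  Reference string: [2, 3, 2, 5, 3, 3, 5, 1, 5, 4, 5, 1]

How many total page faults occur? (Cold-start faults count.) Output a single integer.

Step 0: ref 2 → FAULT, frames=[2,-]
Step 1: ref 3 → FAULT, frames=[2,3]
Step 2: ref 2 → HIT, frames=[2,3]
Step 3: ref 5 → FAULT (evict 2), frames=[5,3]
Step 4: ref 3 → HIT, frames=[5,3]
Step 5: ref 3 → HIT, frames=[5,3]
Step 6: ref 5 → HIT, frames=[5,3]
Step 7: ref 1 → FAULT (evict 3), frames=[5,1]
Step 8: ref 5 → HIT, frames=[5,1]
Step 9: ref 4 → FAULT (evict 5), frames=[4,1]
Step 10: ref 5 → FAULT (evict 1), frames=[4,5]
Step 11: ref 1 → FAULT (evict 4), frames=[1,5]
Total faults: 7

Answer: 7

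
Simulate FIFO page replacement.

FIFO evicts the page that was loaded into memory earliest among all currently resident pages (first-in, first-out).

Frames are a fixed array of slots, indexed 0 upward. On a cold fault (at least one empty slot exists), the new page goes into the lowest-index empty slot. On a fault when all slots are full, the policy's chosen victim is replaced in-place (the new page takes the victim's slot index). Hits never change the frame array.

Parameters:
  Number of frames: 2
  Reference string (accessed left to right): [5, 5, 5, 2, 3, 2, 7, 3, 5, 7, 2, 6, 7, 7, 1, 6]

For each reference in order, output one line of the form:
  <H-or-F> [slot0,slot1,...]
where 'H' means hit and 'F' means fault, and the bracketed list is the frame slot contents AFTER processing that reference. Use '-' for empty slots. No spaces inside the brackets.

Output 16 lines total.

F [5,-]
H [5,-]
H [5,-]
F [5,2]
F [3,2]
H [3,2]
F [3,7]
H [3,7]
F [5,7]
H [5,7]
F [5,2]
F [6,2]
F [6,7]
H [6,7]
F [1,7]
F [1,6]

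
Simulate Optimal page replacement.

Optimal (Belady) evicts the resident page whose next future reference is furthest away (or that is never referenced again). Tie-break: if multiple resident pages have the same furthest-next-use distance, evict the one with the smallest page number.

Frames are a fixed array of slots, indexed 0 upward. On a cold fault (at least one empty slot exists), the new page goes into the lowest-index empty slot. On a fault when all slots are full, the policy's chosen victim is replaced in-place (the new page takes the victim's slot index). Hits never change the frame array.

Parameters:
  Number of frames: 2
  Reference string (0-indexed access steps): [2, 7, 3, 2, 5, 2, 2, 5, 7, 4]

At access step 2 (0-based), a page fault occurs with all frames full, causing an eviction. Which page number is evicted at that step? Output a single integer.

Step 0: ref 2 -> FAULT, frames=[2,-]
Step 1: ref 7 -> FAULT, frames=[2,7]
Step 2: ref 3 -> FAULT, evict 7, frames=[2,3]
At step 2: evicted page 7

Answer: 7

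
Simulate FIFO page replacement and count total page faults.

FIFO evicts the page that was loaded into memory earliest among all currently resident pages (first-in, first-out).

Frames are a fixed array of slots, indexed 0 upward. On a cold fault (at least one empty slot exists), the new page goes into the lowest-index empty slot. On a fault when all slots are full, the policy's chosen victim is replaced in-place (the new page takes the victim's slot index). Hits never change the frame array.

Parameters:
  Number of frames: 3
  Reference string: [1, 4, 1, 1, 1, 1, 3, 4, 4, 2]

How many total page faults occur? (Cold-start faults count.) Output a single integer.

Answer: 4

Derivation:
Step 0: ref 1 → FAULT, frames=[1,-,-]
Step 1: ref 4 → FAULT, frames=[1,4,-]
Step 2: ref 1 → HIT, frames=[1,4,-]
Step 3: ref 1 → HIT, frames=[1,4,-]
Step 4: ref 1 → HIT, frames=[1,4,-]
Step 5: ref 1 → HIT, frames=[1,4,-]
Step 6: ref 3 → FAULT, frames=[1,4,3]
Step 7: ref 4 → HIT, frames=[1,4,3]
Step 8: ref 4 → HIT, frames=[1,4,3]
Step 9: ref 2 → FAULT (evict 1), frames=[2,4,3]
Total faults: 4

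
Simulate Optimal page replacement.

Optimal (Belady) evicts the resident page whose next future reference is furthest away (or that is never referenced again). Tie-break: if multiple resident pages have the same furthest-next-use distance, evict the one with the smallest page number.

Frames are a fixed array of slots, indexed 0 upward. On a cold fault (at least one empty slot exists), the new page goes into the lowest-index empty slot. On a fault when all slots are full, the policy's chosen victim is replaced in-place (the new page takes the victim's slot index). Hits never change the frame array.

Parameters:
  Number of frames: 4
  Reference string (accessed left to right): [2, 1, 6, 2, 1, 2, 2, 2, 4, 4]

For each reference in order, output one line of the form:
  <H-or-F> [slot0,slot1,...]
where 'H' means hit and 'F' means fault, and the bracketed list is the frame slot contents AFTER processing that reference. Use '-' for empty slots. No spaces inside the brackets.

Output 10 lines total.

F [2,-,-,-]
F [2,1,-,-]
F [2,1,6,-]
H [2,1,6,-]
H [2,1,6,-]
H [2,1,6,-]
H [2,1,6,-]
H [2,1,6,-]
F [2,1,6,4]
H [2,1,6,4]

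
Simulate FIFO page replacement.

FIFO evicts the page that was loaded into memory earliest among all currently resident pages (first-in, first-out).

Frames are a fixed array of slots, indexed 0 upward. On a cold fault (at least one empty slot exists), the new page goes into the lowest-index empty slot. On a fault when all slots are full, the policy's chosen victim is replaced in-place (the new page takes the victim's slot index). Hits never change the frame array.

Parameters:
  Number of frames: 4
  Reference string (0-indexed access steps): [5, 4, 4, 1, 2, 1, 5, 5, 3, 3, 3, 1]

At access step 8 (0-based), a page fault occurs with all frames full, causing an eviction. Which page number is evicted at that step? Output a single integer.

Answer: 5

Derivation:
Step 0: ref 5 -> FAULT, frames=[5,-,-,-]
Step 1: ref 4 -> FAULT, frames=[5,4,-,-]
Step 2: ref 4 -> HIT, frames=[5,4,-,-]
Step 3: ref 1 -> FAULT, frames=[5,4,1,-]
Step 4: ref 2 -> FAULT, frames=[5,4,1,2]
Step 5: ref 1 -> HIT, frames=[5,4,1,2]
Step 6: ref 5 -> HIT, frames=[5,4,1,2]
Step 7: ref 5 -> HIT, frames=[5,4,1,2]
Step 8: ref 3 -> FAULT, evict 5, frames=[3,4,1,2]
At step 8: evicted page 5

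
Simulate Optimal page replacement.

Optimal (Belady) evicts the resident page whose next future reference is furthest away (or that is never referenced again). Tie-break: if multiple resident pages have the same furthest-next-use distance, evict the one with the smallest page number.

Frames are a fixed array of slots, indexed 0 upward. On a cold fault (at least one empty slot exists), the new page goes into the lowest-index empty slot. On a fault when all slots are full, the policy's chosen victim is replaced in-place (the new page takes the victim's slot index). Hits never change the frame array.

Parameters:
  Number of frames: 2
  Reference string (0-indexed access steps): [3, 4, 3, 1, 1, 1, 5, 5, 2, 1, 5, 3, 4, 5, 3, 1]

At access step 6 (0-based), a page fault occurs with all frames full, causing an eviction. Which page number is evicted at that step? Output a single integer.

Answer: 3

Derivation:
Step 0: ref 3 -> FAULT, frames=[3,-]
Step 1: ref 4 -> FAULT, frames=[3,4]
Step 2: ref 3 -> HIT, frames=[3,4]
Step 3: ref 1 -> FAULT, evict 4, frames=[3,1]
Step 4: ref 1 -> HIT, frames=[3,1]
Step 5: ref 1 -> HIT, frames=[3,1]
Step 6: ref 5 -> FAULT, evict 3, frames=[5,1]
At step 6: evicted page 3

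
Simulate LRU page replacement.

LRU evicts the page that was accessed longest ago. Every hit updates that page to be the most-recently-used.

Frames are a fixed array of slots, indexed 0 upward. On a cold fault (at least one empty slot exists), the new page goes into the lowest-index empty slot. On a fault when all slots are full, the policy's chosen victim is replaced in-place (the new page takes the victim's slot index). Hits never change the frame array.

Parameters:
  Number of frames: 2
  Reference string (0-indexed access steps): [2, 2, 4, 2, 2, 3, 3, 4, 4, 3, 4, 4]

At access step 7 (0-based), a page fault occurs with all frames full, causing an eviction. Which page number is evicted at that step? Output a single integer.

Step 0: ref 2 -> FAULT, frames=[2,-]
Step 1: ref 2 -> HIT, frames=[2,-]
Step 2: ref 4 -> FAULT, frames=[2,4]
Step 3: ref 2 -> HIT, frames=[2,4]
Step 4: ref 2 -> HIT, frames=[2,4]
Step 5: ref 3 -> FAULT, evict 4, frames=[2,3]
Step 6: ref 3 -> HIT, frames=[2,3]
Step 7: ref 4 -> FAULT, evict 2, frames=[4,3]
At step 7: evicted page 2

Answer: 2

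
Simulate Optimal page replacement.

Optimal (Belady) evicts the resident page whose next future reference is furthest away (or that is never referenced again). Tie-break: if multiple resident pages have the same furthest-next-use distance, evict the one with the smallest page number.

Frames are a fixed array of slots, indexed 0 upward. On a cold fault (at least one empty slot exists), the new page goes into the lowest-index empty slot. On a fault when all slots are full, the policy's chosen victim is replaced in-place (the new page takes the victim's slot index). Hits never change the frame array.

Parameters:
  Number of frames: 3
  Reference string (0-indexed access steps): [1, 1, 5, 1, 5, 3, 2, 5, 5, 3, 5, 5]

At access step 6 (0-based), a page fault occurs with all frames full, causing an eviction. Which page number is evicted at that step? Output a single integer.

Step 0: ref 1 -> FAULT, frames=[1,-,-]
Step 1: ref 1 -> HIT, frames=[1,-,-]
Step 2: ref 5 -> FAULT, frames=[1,5,-]
Step 3: ref 1 -> HIT, frames=[1,5,-]
Step 4: ref 5 -> HIT, frames=[1,5,-]
Step 5: ref 3 -> FAULT, frames=[1,5,3]
Step 6: ref 2 -> FAULT, evict 1, frames=[2,5,3]
At step 6: evicted page 1

Answer: 1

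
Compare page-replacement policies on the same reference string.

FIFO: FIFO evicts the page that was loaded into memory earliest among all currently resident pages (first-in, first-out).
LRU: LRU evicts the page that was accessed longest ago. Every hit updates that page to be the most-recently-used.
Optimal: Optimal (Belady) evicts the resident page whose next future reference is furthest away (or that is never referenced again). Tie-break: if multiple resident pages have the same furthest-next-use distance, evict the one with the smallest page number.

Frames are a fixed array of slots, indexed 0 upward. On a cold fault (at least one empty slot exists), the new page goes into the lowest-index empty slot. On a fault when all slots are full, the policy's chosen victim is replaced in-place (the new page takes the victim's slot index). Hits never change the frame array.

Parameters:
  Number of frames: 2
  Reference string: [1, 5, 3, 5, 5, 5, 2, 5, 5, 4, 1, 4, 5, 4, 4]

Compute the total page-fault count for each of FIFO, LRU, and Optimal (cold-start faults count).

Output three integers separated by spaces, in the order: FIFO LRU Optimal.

--- FIFO ---
  step 0: ref 1 -> FAULT, frames=[1,-] (faults so far: 1)
  step 1: ref 5 -> FAULT, frames=[1,5] (faults so far: 2)
  step 2: ref 3 -> FAULT, evict 1, frames=[3,5] (faults so far: 3)
  step 3: ref 5 -> HIT, frames=[3,5] (faults so far: 3)
  step 4: ref 5 -> HIT, frames=[3,5] (faults so far: 3)
  step 5: ref 5 -> HIT, frames=[3,5] (faults so far: 3)
  step 6: ref 2 -> FAULT, evict 5, frames=[3,2] (faults so far: 4)
  step 7: ref 5 -> FAULT, evict 3, frames=[5,2] (faults so far: 5)
  step 8: ref 5 -> HIT, frames=[5,2] (faults so far: 5)
  step 9: ref 4 -> FAULT, evict 2, frames=[5,4] (faults so far: 6)
  step 10: ref 1 -> FAULT, evict 5, frames=[1,4] (faults so far: 7)
  step 11: ref 4 -> HIT, frames=[1,4] (faults so far: 7)
  step 12: ref 5 -> FAULT, evict 4, frames=[1,5] (faults so far: 8)
  step 13: ref 4 -> FAULT, evict 1, frames=[4,5] (faults so far: 9)
  step 14: ref 4 -> HIT, frames=[4,5] (faults so far: 9)
  FIFO total faults: 9
--- LRU ---
  step 0: ref 1 -> FAULT, frames=[1,-] (faults so far: 1)
  step 1: ref 5 -> FAULT, frames=[1,5] (faults so far: 2)
  step 2: ref 3 -> FAULT, evict 1, frames=[3,5] (faults so far: 3)
  step 3: ref 5 -> HIT, frames=[3,5] (faults so far: 3)
  step 4: ref 5 -> HIT, frames=[3,5] (faults so far: 3)
  step 5: ref 5 -> HIT, frames=[3,5] (faults so far: 3)
  step 6: ref 2 -> FAULT, evict 3, frames=[2,5] (faults so far: 4)
  step 7: ref 5 -> HIT, frames=[2,5] (faults so far: 4)
  step 8: ref 5 -> HIT, frames=[2,5] (faults so far: 4)
  step 9: ref 4 -> FAULT, evict 2, frames=[4,5] (faults so far: 5)
  step 10: ref 1 -> FAULT, evict 5, frames=[4,1] (faults so far: 6)
  step 11: ref 4 -> HIT, frames=[4,1] (faults so far: 6)
  step 12: ref 5 -> FAULT, evict 1, frames=[4,5] (faults so far: 7)
  step 13: ref 4 -> HIT, frames=[4,5] (faults so far: 7)
  step 14: ref 4 -> HIT, frames=[4,5] (faults so far: 7)
  LRU total faults: 7
--- Optimal ---
  step 0: ref 1 -> FAULT, frames=[1,-] (faults so far: 1)
  step 1: ref 5 -> FAULT, frames=[1,5] (faults so far: 2)
  step 2: ref 3 -> FAULT, evict 1, frames=[3,5] (faults so far: 3)
  step 3: ref 5 -> HIT, frames=[3,5] (faults so far: 3)
  step 4: ref 5 -> HIT, frames=[3,5] (faults so far: 3)
  step 5: ref 5 -> HIT, frames=[3,5] (faults so far: 3)
  step 6: ref 2 -> FAULT, evict 3, frames=[2,5] (faults so far: 4)
  step 7: ref 5 -> HIT, frames=[2,5] (faults so far: 4)
  step 8: ref 5 -> HIT, frames=[2,5] (faults so far: 4)
  step 9: ref 4 -> FAULT, evict 2, frames=[4,5] (faults so far: 5)
  step 10: ref 1 -> FAULT, evict 5, frames=[4,1] (faults so far: 6)
  step 11: ref 4 -> HIT, frames=[4,1] (faults so far: 6)
  step 12: ref 5 -> FAULT, evict 1, frames=[4,5] (faults so far: 7)
  step 13: ref 4 -> HIT, frames=[4,5] (faults so far: 7)
  step 14: ref 4 -> HIT, frames=[4,5] (faults so far: 7)
  Optimal total faults: 7

Answer: 9 7 7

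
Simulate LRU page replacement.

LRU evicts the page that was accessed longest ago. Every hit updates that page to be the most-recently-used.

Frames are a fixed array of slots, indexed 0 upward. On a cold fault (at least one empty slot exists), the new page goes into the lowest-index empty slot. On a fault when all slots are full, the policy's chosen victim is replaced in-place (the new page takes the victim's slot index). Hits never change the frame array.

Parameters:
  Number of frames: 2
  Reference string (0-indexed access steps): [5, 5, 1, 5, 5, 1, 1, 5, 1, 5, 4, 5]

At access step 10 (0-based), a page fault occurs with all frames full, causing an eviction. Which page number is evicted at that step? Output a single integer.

Step 0: ref 5 -> FAULT, frames=[5,-]
Step 1: ref 5 -> HIT, frames=[5,-]
Step 2: ref 1 -> FAULT, frames=[5,1]
Step 3: ref 5 -> HIT, frames=[5,1]
Step 4: ref 5 -> HIT, frames=[5,1]
Step 5: ref 1 -> HIT, frames=[5,1]
Step 6: ref 1 -> HIT, frames=[5,1]
Step 7: ref 5 -> HIT, frames=[5,1]
Step 8: ref 1 -> HIT, frames=[5,1]
Step 9: ref 5 -> HIT, frames=[5,1]
Step 10: ref 4 -> FAULT, evict 1, frames=[5,4]
At step 10: evicted page 1

Answer: 1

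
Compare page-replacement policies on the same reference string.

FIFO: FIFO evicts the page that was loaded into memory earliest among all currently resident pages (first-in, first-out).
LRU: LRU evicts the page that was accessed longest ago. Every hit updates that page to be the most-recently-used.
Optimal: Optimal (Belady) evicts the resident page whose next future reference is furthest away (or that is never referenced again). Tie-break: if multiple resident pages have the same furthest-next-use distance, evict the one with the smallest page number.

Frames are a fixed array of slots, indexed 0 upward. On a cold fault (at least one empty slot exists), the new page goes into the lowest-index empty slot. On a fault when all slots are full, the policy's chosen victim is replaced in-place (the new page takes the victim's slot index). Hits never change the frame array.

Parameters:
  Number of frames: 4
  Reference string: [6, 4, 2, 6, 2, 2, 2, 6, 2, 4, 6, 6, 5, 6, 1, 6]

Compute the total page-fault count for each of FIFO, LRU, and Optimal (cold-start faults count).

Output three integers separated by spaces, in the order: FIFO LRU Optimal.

Answer: 6 5 5

Derivation:
--- FIFO ---
  step 0: ref 6 -> FAULT, frames=[6,-,-,-] (faults so far: 1)
  step 1: ref 4 -> FAULT, frames=[6,4,-,-] (faults so far: 2)
  step 2: ref 2 -> FAULT, frames=[6,4,2,-] (faults so far: 3)
  step 3: ref 6 -> HIT, frames=[6,4,2,-] (faults so far: 3)
  step 4: ref 2 -> HIT, frames=[6,4,2,-] (faults so far: 3)
  step 5: ref 2 -> HIT, frames=[6,4,2,-] (faults so far: 3)
  step 6: ref 2 -> HIT, frames=[6,4,2,-] (faults so far: 3)
  step 7: ref 6 -> HIT, frames=[6,4,2,-] (faults so far: 3)
  step 8: ref 2 -> HIT, frames=[6,4,2,-] (faults so far: 3)
  step 9: ref 4 -> HIT, frames=[6,4,2,-] (faults so far: 3)
  step 10: ref 6 -> HIT, frames=[6,4,2,-] (faults so far: 3)
  step 11: ref 6 -> HIT, frames=[6,4,2,-] (faults so far: 3)
  step 12: ref 5 -> FAULT, frames=[6,4,2,5] (faults so far: 4)
  step 13: ref 6 -> HIT, frames=[6,4,2,5] (faults so far: 4)
  step 14: ref 1 -> FAULT, evict 6, frames=[1,4,2,5] (faults so far: 5)
  step 15: ref 6 -> FAULT, evict 4, frames=[1,6,2,5] (faults so far: 6)
  FIFO total faults: 6
--- LRU ---
  step 0: ref 6 -> FAULT, frames=[6,-,-,-] (faults so far: 1)
  step 1: ref 4 -> FAULT, frames=[6,4,-,-] (faults so far: 2)
  step 2: ref 2 -> FAULT, frames=[6,4,2,-] (faults so far: 3)
  step 3: ref 6 -> HIT, frames=[6,4,2,-] (faults so far: 3)
  step 4: ref 2 -> HIT, frames=[6,4,2,-] (faults so far: 3)
  step 5: ref 2 -> HIT, frames=[6,4,2,-] (faults so far: 3)
  step 6: ref 2 -> HIT, frames=[6,4,2,-] (faults so far: 3)
  step 7: ref 6 -> HIT, frames=[6,4,2,-] (faults so far: 3)
  step 8: ref 2 -> HIT, frames=[6,4,2,-] (faults so far: 3)
  step 9: ref 4 -> HIT, frames=[6,4,2,-] (faults so far: 3)
  step 10: ref 6 -> HIT, frames=[6,4,2,-] (faults so far: 3)
  step 11: ref 6 -> HIT, frames=[6,4,2,-] (faults so far: 3)
  step 12: ref 5 -> FAULT, frames=[6,4,2,5] (faults so far: 4)
  step 13: ref 6 -> HIT, frames=[6,4,2,5] (faults so far: 4)
  step 14: ref 1 -> FAULT, evict 2, frames=[6,4,1,5] (faults so far: 5)
  step 15: ref 6 -> HIT, frames=[6,4,1,5] (faults so far: 5)
  LRU total faults: 5
--- Optimal ---
  step 0: ref 6 -> FAULT, frames=[6,-,-,-] (faults so far: 1)
  step 1: ref 4 -> FAULT, frames=[6,4,-,-] (faults so far: 2)
  step 2: ref 2 -> FAULT, frames=[6,4,2,-] (faults so far: 3)
  step 3: ref 6 -> HIT, frames=[6,4,2,-] (faults so far: 3)
  step 4: ref 2 -> HIT, frames=[6,4,2,-] (faults so far: 3)
  step 5: ref 2 -> HIT, frames=[6,4,2,-] (faults so far: 3)
  step 6: ref 2 -> HIT, frames=[6,4,2,-] (faults so far: 3)
  step 7: ref 6 -> HIT, frames=[6,4,2,-] (faults so far: 3)
  step 8: ref 2 -> HIT, frames=[6,4,2,-] (faults so far: 3)
  step 9: ref 4 -> HIT, frames=[6,4,2,-] (faults so far: 3)
  step 10: ref 6 -> HIT, frames=[6,4,2,-] (faults so far: 3)
  step 11: ref 6 -> HIT, frames=[6,4,2,-] (faults so far: 3)
  step 12: ref 5 -> FAULT, frames=[6,4,2,5] (faults so far: 4)
  step 13: ref 6 -> HIT, frames=[6,4,2,5] (faults so far: 4)
  step 14: ref 1 -> FAULT, evict 2, frames=[6,4,1,5] (faults so far: 5)
  step 15: ref 6 -> HIT, frames=[6,4,1,5] (faults so far: 5)
  Optimal total faults: 5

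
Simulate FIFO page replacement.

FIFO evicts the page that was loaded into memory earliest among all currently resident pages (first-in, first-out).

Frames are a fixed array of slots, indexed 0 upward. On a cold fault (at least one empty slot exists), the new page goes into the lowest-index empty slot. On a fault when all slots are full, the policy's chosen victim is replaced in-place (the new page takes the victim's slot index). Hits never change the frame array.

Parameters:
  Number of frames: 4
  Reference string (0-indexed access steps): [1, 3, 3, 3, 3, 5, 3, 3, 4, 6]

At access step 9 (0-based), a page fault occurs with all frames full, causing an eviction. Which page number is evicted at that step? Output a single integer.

Answer: 1

Derivation:
Step 0: ref 1 -> FAULT, frames=[1,-,-,-]
Step 1: ref 3 -> FAULT, frames=[1,3,-,-]
Step 2: ref 3 -> HIT, frames=[1,3,-,-]
Step 3: ref 3 -> HIT, frames=[1,3,-,-]
Step 4: ref 3 -> HIT, frames=[1,3,-,-]
Step 5: ref 5 -> FAULT, frames=[1,3,5,-]
Step 6: ref 3 -> HIT, frames=[1,3,5,-]
Step 7: ref 3 -> HIT, frames=[1,3,5,-]
Step 8: ref 4 -> FAULT, frames=[1,3,5,4]
Step 9: ref 6 -> FAULT, evict 1, frames=[6,3,5,4]
At step 9: evicted page 1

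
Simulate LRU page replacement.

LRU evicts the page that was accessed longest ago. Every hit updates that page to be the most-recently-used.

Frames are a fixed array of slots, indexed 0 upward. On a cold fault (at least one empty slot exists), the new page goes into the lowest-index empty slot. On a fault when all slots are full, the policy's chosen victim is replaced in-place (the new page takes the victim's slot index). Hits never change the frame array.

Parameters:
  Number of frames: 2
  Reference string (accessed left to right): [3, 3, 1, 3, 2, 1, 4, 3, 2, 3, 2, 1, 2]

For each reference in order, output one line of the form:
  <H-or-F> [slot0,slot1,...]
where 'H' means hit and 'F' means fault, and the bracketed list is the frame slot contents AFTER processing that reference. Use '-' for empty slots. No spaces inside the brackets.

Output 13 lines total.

F [3,-]
H [3,-]
F [3,1]
H [3,1]
F [3,2]
F [1,2]
F [1,4]
F [3,4]
F [3,2]
H [3,2]
H [3,2]
F [1,2]
H [1,2]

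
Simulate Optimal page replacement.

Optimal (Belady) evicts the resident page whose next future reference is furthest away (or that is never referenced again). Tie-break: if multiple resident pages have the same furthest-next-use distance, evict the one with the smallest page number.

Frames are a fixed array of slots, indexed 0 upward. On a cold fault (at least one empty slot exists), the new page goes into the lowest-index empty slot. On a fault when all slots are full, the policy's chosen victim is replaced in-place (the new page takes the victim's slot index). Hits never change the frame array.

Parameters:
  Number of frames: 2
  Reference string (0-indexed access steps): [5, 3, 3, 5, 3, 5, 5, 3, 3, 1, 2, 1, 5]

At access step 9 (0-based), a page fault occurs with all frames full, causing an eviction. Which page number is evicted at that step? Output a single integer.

Answer: 3

Derivation:
Step 0: ref 5 -> FAULT, frames=[5,-]
Step 1: ref 3 -> FAULT, frames=[5,3]
Step 2: ref 3 -> HIT, frames=[5,3]
Step 3: ref 5 -> HIT, frames=[5,3]
Step 4: ref 3 -> HIT, frames=[5,3]
Step 5: ref 5 -> HIT, frames=[5,3]
Step 6: ref 5 -> HIT, frames=[5,3]
Step 7: ref 3 -> HIT, frames=[5,3]
Step 8: ref 3 -> HIT, frames=[5,3]
Step 9: ref 1 -> FAULT, evict 3, frames=[5,1]
At step 9: evicted page 3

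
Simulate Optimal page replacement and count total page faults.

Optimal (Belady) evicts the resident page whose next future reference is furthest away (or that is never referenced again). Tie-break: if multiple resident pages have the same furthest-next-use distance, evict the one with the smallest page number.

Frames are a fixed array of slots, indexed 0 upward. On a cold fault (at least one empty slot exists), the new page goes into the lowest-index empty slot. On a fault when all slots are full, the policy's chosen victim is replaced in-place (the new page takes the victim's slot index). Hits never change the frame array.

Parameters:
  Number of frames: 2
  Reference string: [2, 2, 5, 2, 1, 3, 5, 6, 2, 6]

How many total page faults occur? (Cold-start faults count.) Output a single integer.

Step 0: ref 2 → FAULT, frames=[2,-]
Step 1: ref 2 → HIT, frames=[2,-]
Step 2: ref 5 → FAULT, frames=[2,5]
Step 3: ref 2 → HIT, frames=[2,5]
Step 4: ref 1 → FAULT (evict 2), frames=[1,5]
Step 5: ref 3 → FAULT (evict 1), frames=[3,5]
Step 6: ref 5 → HIT, frames=[3,5]
Step 7: ref 6 → FAULT (evict 3), frames=[6,5]
Step 8: ref 2 → FAULT (evict 5), frames=[6,2]
Step 9: ref 6 → HIT, frames=[6,2]
Total faults: 6

Answer: 6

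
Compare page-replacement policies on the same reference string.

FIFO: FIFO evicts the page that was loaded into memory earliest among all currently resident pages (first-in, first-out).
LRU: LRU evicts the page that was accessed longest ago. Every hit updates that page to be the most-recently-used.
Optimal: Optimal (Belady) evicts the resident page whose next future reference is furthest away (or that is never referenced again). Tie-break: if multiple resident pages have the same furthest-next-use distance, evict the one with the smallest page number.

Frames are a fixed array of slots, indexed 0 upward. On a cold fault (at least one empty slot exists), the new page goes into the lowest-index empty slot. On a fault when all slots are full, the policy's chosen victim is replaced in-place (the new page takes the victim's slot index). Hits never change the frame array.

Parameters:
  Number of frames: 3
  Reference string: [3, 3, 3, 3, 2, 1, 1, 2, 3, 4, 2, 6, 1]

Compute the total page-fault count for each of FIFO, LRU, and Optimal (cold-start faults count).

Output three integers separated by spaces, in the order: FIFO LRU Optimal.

--- FIFO ---
  step 0: ref 3 -> FAULT, frames=[3,-,-] (faults so far: 1)
  step 1: ref 3 -> HIT, frames=[3,-,-] (faults so far: 1)
  step 2: ref 3 -> HIT, frames=[3,-,-] (faults so far: 1)
  step 3: ref 3 -> HIT, frames=[3,-,-] (faults so far: 1)
  step 4: ref 2 -> FAULT, frames=[3,2,-] (faults so far: 2)
  step 5: ref 1 -> FAULT, frames=[3,2,1] (faults so far: 3)
  step 6: ref 1 -> HIT, frames=[3,2,1] (faults so far: 3)
  step 7: ref 2 -> HIT, frames=[3,2,1] (faults so far: 3)
  step 8: ref 3 -> HIT, frames=[3,2,1] (faults so far: 3)
  step 9: ref 4 -> FAULT, evict 3, frames=[4,2,1] (faults so far: 4)
  step 10: ref 2 -> HIT, frames=[4,2,1] (faults so far: 4)
  step 11: ref 6 -> FAULT, evict 2, frames=[4,6,1] (faults so far: 5)
  step 12: ref 1 -> HIT, frames=[4,6,1] (faults so far: 5)
  FIFO total faults: 5
--- LRU ---
  step 0: ref 3 -> FAULT, frames=[3,-,-] (faults so far: 1)
  step 1: ref 3 -> HIT, frames=[3,-,-] (faults so far: 1)
  step 2: ref 3 -> HIT, frames=[3,-,-] (faults so far: 1)
  step 3: ref 3 -> HIT, frames=[3,-,-] (faults so far: 1)
  step 4: ref 2 -> FAULT, frames=[3,2,-] (faults so far: 2)
  step 5: ref 1 -> FAULT, frames=[3,2,1] (faults so far: 3)
  step 6: ref 1 -> HIT, frames=[3,2,1] (faults so far: 3)
  step 7: ref 2 -> HIT, frames=[3,2,1] (faults so far: 3)
  step 8: ref 3 -> HIT, frames=[3,2,1] (faults so far: 3)
  step 9: ref 4 -> FAULT, evict 1, frames=[3,2,4] (faults so far: 4)
  step 10: ref 2 -> HIT, frames=[3,2,4] (faults so far: 4)
  step 11: ref 6 -> FAULT, evict 3, frames=[6,2,4] (faults so far: 5)
  step 12: ref 1 -> FAULT, evict 4, frames=[6,2,1] (faults so far: 6)
  LRU total faults: 6
--- Optimal ---
  step 0: ref 3 -> FAULT, frames=[3,-,-] (faults so far: 1)
  step 1: ref 3 -> HIT, frames=[3,-,-] (faults so far: 1)
  step 2: ref 3 -> HIT, frames=[3,-,-] (faults so far: 1)
  step 3: ref 3 -> HIT, frames=[3,-,-] (faults so far: 1)
  step 4: ref 2 -> FAULT, frames=[3,2,-] (faults so far: 2)
  step 5: ref 1 -> FAULT, frames=[3,2,1] (faults so far: 3)
  step 6: ref 1 -> HIT, frames=[3,2,1] (faults so far: 3)
  step 7: ref 2 -> HIT, frames=[3,2,1] (faults so far: 3)
  step 8: ref 3 -> HIT, frames=[3,2,1] (faults so far: 3)
  step 9: ref 4 -> FAULT, evict 3, frames=[4,2,1] (faults so far: 4)
  step 10: ref 2 -> HIT, frames=[4,2,1] (faults so far: 4)
  step 11: ref 6 -> FAULT, evict 2, frames=[4,6,1] (faults so far: 5)
  step 12: ref 1 -> HIT, frames=[4,6,1] (faults so far: 5)
  Optimal total faults: 5

Answer: 5 6 5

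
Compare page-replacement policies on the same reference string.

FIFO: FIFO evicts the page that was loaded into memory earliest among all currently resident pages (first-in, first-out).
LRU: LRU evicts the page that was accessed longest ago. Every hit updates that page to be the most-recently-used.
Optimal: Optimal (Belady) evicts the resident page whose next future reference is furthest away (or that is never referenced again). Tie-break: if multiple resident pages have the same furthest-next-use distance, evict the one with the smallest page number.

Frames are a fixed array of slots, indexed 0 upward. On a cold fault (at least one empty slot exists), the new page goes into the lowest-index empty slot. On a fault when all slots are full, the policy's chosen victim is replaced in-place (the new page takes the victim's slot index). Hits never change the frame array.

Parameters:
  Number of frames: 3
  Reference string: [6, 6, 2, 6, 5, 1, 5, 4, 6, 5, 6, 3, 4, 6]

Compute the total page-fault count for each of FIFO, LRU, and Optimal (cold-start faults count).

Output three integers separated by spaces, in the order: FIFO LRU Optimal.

Answer: 10 8 6

Derivation:
--- FIFO ---
  step 0: ref 6 -> FAULT, frames=[6,-,-] (faults so far: 1)
  step 1: ref 6 -> HIT, frames=[6,-,-] (faults so far: 1)
  step 2: ref 2 -> FAULT, frames=[6,2,-] (faults so far: 2)
  step 3: ref 6 -> HIT, frames=[6,2,-] (faults so far: 2)
  step 4: ref 5 -> FAULT, frames=[6,2,5] (faults so far: 3)
  step 5: ref 1 -> FAULT, evict 6, frames=[1,2,5] (faults so far: 4)
  step 6: ref 5 -> HIT, frames=[1,2,5] (faults so far: 4)
  step 7: ref 4 -> FAULT, evict 2, frames=[1,4,5] (faults so far: 5)
  step 8: ref 6 -> FAULT, evict 5, frames=[1,4,6] (faults so far: 6)
  step 9: ref 5 -> FAULT, evict 1, frames=[5,4,6] (faults so far: 7)
  step 10: ref 6 -> HIT, frames=[5,4,6] (faults so far: 7)
  step 11: ref 3 -> FAULT, evict 4, frames=[5,3,6] (faults so far: 8)
  step 12: ref 4 -> FAULT, evict 6, frames=[5,3,4] (faults so far: 9)
  step 13: ref 6 -> FAULT, evict 5, frames=[6,3,4] (faults so far: 10)
  FIFO total faults: 10
--- LRU ---
  step 0: ref 6 -> FAULT, frames=[6,-,-] (faults so far: 1)
  step 1: ref 6 -> HIT, frames=[6,-,-] (faults so far: 1)
  step 2: ref 2 -> FAULT, frames=[6,2,-] (faults so far: 2)
  step 3: ref 6 -> HIT, frames=[6,2,-] (faults so far: 2)
  step 4: ref 5 -> FAULT, frames=[6,2,5] (faults so far: 3)
  step 5: ref 1 -> FAULT, evict 2, frames=[6,1,5] (faults so far: 4)
  step 6: ref 5 -> HIT, frames=[6,1,5] (faults so far: 4)
  step 7: ref 4 -> FAULT, evict 6, frames=[4,1,5] (faults so far: 5)
  step 8: ref 6 -> FAULT, evict 1, frames=[4,6,5] (faults so far: 6)
  step 9: ref 5 -> HIT, frames=[4,6,5] (faults so far: 6)
  step 10: ref 6 -> HIT, frames=[4,6,5] (faults so far: 6)
  step 11: ref 3 -> FAULT, evict 4, frames=[3,6,5] (faults so far: 7)
  step 12: ref 4 -> FAULT, evict 5, frames=[3,6,4] (faults so far: 8)
  step 13: ref 6 -> HIT, frames=[3,6,4] (faults so far: 8)
  LRU total faults: 8
--- Optimal ---
  step 0: ref 6 -> FAULT, frames=[6,-,-] (faults so far: 1)
  step 1: ref 6 -> HIT, frames=[6,-,-] (faults so far: 1)
  step 2: ref 2 -> FAULT, frames=[6,2,-] (faults so far: 2)
  step 3: ref 6 -> HIT, frames=[6,2,-] (faults so far: 2)
  step 4: ref 5 -> FAULT, frames=[6,2,5] (faults so far: 3)
  step 5: ref 1 -> FAULT, evict 2, frames=[6,1,5] (faults so far: 4)
  step 6: ref 5 -> HIT, frames=[6,1,5] (faults so far: 4)
  step 7: ref 4 -> FAULT, evict 1, frames=[6,4,5] (faults so far: 5)
  step 8: ref 6 -> HIT, frames=[6,4,5] (faults so far: 5)
  step 9: ref 5 -> HIT, frames=[6,4,5] (faults so far: 5)
  step 10: ref 6 -> HIT, frames=[6,4,5] (faults so far: 5)
  step 11: ref 3 -> FAULT, evict 5, frames=[6,4,3] (faults so far: 6)
  step 12: ref 4 -> HIT, frames=[6,4,3] (faults so far: 6)
  step 13: ref 6 -> HIT, frames=[6,4,3] (faults so far: 6)
  Optimal total faults: 6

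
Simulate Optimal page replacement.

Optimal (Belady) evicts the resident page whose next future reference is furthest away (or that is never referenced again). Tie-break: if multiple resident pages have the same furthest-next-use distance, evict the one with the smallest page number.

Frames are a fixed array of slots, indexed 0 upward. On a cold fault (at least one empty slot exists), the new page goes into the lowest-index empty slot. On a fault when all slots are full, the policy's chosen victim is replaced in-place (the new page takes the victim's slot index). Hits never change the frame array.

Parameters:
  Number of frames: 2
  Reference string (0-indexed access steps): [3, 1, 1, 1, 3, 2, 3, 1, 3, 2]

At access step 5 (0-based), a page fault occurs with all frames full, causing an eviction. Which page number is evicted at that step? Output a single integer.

Answer: 1

Derivation:
Step 0: ref 3 -> FAULT, frames=[3,-]
Step 1: ref 1 -> FAULT, frames=[3,1]
Step 2: ref 1 -> HIT, frames=[3,1]
Step 3: ref 1 -> HIT, frames=[3,1]
Step 4: ref 3 -> HIT, frames=[3,1]
Step 5: ref 2 -> FAULT, evict 1, frames=[3,2]
At step 5: evicted page 1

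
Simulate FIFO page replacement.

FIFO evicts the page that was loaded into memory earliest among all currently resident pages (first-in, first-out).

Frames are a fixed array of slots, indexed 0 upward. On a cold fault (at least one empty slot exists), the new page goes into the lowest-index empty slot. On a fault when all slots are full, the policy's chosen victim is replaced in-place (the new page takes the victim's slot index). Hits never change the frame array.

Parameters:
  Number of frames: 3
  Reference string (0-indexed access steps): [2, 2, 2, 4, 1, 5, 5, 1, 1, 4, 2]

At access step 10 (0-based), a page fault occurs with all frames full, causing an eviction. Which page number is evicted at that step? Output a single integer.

Step 0: ref 2 -> FAULT, frames=[2,-,-]
Step 1: ref 2 -> HIT, frames=[2,-,-]
Step 2: ref 2 -> HIT, frames=[2,-,-]
Step 3: ref 4 -> FAULT, frames=[2,4,-]
Step 4: ref 1 -> FAULT, frames=[2,4,1]
Step 5: ref 5 -> FAULT, evict 2, frames=[5,4,1]
Step 6: ref 5 -> HIT, frames=[5,4,1]
Step 7: ref 1 -> HIT, frames=[5,4,1]
Step 8: ref 1 -> HIT, frames=[5,4,1]
Step 9: ref 4 -> HIT, frames=[5,4,1]
Step 10: ref 2 -> FAULT, evict 4, frames=[5,2,1]
At step 10: evicted page 4

Answer: 4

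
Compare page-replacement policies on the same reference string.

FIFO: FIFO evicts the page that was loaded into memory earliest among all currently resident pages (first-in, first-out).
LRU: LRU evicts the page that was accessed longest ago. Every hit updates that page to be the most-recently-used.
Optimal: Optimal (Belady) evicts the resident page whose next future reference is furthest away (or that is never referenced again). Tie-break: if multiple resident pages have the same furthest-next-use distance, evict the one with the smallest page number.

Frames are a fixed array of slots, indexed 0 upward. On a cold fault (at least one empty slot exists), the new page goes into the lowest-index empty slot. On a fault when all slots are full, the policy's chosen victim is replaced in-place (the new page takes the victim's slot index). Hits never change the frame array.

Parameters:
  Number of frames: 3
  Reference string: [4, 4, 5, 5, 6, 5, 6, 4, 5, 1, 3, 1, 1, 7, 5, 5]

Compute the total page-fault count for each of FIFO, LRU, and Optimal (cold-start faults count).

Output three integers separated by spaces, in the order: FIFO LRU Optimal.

--- FIFO ---
  step 0: ref 4 -> FAULT, frames=[4,-,-] (faults so far: 1)
  step 1: ref 4 -> HIT, frames=[4,-,-] (faults so far: 1)
  step 2: ref 5 -> FAULT, frames=[4,5,-] (faults so far: 2)
  step 3: ref 5 -> HIT, frames=[4,5,-] (faults so far: 2)
  step 4: ref 6 -> FAULT, frames=[4,5,6] (faults so far: 3)
  step 5: ref 5 -> HIT, frames=[4,5,6] (faults so far: 3)
  step 6: ref 6 -> HIT, frames=[4,5,6] (faults so far: 3)
  step 7: ref 4 -> HIT, frames=[4,5,6] (faults so far: 3)
  step 8: ref 5 -> HIT, frames=[4,5,6] (faults so far: 3)
  step 9: ref 1 -> FAULT, evict 4, frames=[1,5,6] (faults so far: 4)
  step 10: ref 3 -> FAULT, evict 5, frames=[1,3,6] (faults so far: 5)
  step 11: ref 1 -> HIT, frames=[1,3,6] (faults so far: 5)
  step 12: ref 1 -> HIT, frames=[1,3,6] (faults so far: 5)
  step 13: ref 7 -> FAULT, evict 6, frames=[1,3,7] (faults so far: 6)
  step 14: ref 5 -> FAULT, evict 1, frames=[5,3,7] (faults so far: 7)
  step 15: ref 5 -> HIT, frames=[5,3,7] (faults so far: 7)
  FIFO total faults: 7
--- LRU ---
  step 0: ref 4 -> FAULT, frames=[4,-,-] (faults so far: 1)
  step 1: ref 4 -> HIT, frames=[4,-,-] (faults so far: 1)
  step 2: ref 5 -> FAULT, frames=[4,5,-] (faults so far: 2)
  step 3: ref 5 -> HIT, frames=[4,5,-] (faults so far: 2)
  step 4: ref 6 -> FAULT, frames=[4,5,6] (faults so far: 3)
  step 5: ref 5 -> HIT, frames=[4,5,6] (faults so far: 3)
  step 6: ref 6 -> HIT, frames=[4,5,6] (faults so far: 3)
  step 7: ref 4 -> HIT, frames=[4,5,6] (faults so far: 3)
  step 8: ref 5 -> HIT, frames=[4,5,6] (faults so far: 3)
  step 9: ref 1 -> FAULT, evict 6, frames=[4,5,1] (faults so far: 4)
  step 10: ref 3 -> FAULT, evict 4, frames=[3,5,1] (faults so far: 5)
  step 11: ref 1 -> HIT, frames=[3,5,1] (faults so far: 5)
  step 12: ref 1 -> HIT, frames=[3,5,1] (faults so far: 5)
  step 13: ref 7 -> FAULT, evict 5, frames=[3,7,1] (faults so far: 6)
  step 14: ref 5 -> FAULT, evict 3, frames=[5,7,1] (faults so far: 7)
  step 15: ref 5 -> HIT, frames=[5,7,1] (faults so far: 7)
  LRU total faults: 7
--- Optimal ---
  step 0: ref 4 -> FAULT, frames=[4,-,-] (faults so far: 1)
  step 1: ref 4 -> HIT, frames=[4,-,-] (faults so far: 1)
  step 2: ref 5 -> FAULT, frames=[4,5,-] (faults so far: 2)
  step 3: ref 5 -> HIT, frames=[4,5,-] (faults so far: 2)
  step 4: ref 6 -> FAULT, frames=[4,5,6] (faults so far: 3)
  step 5: ref 5 -> HIT, frames=[4,5,6] (faults so far: 3)
  step 6: ref 6 -> HIT, frames=[4,5,6] (faults so far: 3)
  step 7: ref 4 -> HIT, frames=[4,5,6] (faults so far: 3)
  step 8: ref 5 -> HIT, frames=[4,5,6] (faults so far: 3)
  step 9: ref 1 -> FAULT, evict 4, frames=[1,5,6] (faults so far: 4)
  step 10: ref 3 -> FAULT, evict 6, frames=[1,5,3] (faults so far: 5)
  step 11: ref 1 -> HIT, frames=[1,5,3] (faults so far: 5)
  step 12: ref 1 -> HIT, frames=[1,5,3] (faults so far: 5)
  step 13: ref 7 -> FAULT, evict 1, frames=[7,5,3] (faults so far: 6)
  step 14: ref 5 -> HIT, frames=[7,5,3] (faults so far: 6)
  step 15: ref 5 -> HIT, frames=[7,5,3] (faults so far: 6)
  Optimal total faults: 6

Answer: 7 7 6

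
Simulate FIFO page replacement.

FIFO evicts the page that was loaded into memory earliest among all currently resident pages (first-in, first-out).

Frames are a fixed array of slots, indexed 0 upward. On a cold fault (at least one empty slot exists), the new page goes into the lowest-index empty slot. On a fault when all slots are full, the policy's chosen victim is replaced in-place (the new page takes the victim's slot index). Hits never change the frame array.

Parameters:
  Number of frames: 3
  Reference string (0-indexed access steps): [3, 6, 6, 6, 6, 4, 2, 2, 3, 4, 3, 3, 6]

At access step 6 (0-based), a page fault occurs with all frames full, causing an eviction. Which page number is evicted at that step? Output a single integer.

Answer: 3

Derivation:
Step 0: ref 3 -> FAULT, frames=[3,-,-]
Step 1: ref 6 -> FAULT, frames=[3,6,-]
Step 2: ref 6 -> HIT, frames=[3,6,-]
Step 3: ref 6 -> HIT, frames=[3,6,-]
Step 4: ref 6 -> HIT, frames=[3,6,-]
Step 5: ref 4 -> FAULT, frames=[3,6,4]
Step 6: ref 2 -> FAULT, evict 3, frames=[2,6,4]
At step 6: evicted page 3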